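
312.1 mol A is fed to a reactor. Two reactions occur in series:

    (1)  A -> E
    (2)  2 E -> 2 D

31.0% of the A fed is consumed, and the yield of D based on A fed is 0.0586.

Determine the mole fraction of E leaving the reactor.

0.251

Conversion of A: A consumed = 1ξ₁ = 0.31 × 312.1 → ξ₁ = 96.75 mol.
Yield of D: 2ξ₂ / 312.1 = 0.0586 → ξ₂ = 9.145 mol.
Outlet amounts (n = n₀ + Σ ν·ξ):
  A: 312.1 − 1(96.75) = 215.3
  E: 0 + 1(96.75) − 2(9.145) = 78.46
  D: 0 + 2(9.145) = 18.29
Total out = 312.1 mol; y_E = 78.46 / 312.1 = 0.2514.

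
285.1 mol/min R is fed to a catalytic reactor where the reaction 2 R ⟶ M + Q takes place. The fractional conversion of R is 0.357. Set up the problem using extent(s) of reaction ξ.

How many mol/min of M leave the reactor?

R reacted = 0.357 × 285.1 = 101.8 mol/min; ν_R = −2, so ξ = 101.8/2 = 50.89 mol/min.
Outlet amounts (n = n₀ + ν ξ):
  R: 285.1 − 2(50.89) = 183.3
  M: 0 + 1(50.89) = 50.89
  Q: 0 + 1(50.89) = 50.89

50.9 mol/min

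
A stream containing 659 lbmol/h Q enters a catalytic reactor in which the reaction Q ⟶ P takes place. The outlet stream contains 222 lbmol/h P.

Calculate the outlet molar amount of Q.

For P: n = n₀ + 1ξ → 222 = 0 + 1ξ, giving ξ = 222 lbmol/h.
Outlet amounts (n = n₀ + ν ξ):
  Q: 659 − 1(222) = 437
  P: 0 + 1(222) = 222

437 lbmol/h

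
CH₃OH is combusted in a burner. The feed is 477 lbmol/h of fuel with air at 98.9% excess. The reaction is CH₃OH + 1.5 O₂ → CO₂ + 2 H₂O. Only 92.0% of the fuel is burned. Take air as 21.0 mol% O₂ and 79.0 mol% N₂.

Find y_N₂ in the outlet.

0.716

Stoichiometric O₂ = 1.5 × 477 = 715.5 lbmol/h; O₂ fed = 715.5 × 1.989 = 1423 lbmol/h.
N₂ fed = 1423 × 79/21 = 5354 lbmol/h.
Fuel reacted = 0.92 × 477 → ξ = 438.8 lbmol/h.
Outlet (n = n₀ + ν ξ):
  CH₃OH: 477 − 1(438.8) = 38.16
  O₂: 1423 − 1.5(438.8) = 764.9
  N₂: 5354 (inert)
  CO₂: 0 + 1(438.8) = 438.8
  H₂O: 0 + 2(438.8) = 877.7
Total out = 7473 lbmol/h; y_N₂ = 5354 / 7473 = 0.7164.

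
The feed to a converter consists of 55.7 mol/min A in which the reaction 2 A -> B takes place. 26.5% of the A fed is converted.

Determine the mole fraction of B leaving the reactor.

A reacted = 0.265 × 55.7 = 14.76 mol/min; ν_A = −2, so ξ = 14.76/2 = 7.38 mol/min.
Outlet amounts (n = n₀ + ν ξ):
  A: 55.7 − 2(7.38) = 40.94
  B: 0 + 1(7.38) = 7.38
Total out = 48.32 mol/min; y_B = 7.38 / 48.32 = 0.1527.

0.153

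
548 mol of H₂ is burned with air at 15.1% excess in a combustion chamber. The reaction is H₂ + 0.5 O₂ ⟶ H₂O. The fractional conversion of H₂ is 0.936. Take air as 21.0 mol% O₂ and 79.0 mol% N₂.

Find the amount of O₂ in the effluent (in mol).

58.9 mol

Stoichiometric O₂ = 0.5 × 548 = 274 mol; O₂ fed = 274 × 1.151 = 315.4 mol.
N₂ fed = 315.4 × 79/21 = 1186 mol.
Fuel reacted = 0.936 × 548 → ξ = 512.9 mol.
Outlet (n = n₀ + ν ξ):
  H₂: 548 − 1(512.9) = 35.07
  O₂: 315.4 − 0.5(512.9) = 58.91
  N₂: 1186 (inert)
  H₂O: 0 + 1(512.9) = 512.9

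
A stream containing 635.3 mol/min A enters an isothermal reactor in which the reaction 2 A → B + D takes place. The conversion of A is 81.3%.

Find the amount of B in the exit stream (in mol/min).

A reacted = 0.813 × 635.3 = 516.5 mol/min; ν_A = −2, so ξ = 516.5/2 = 258.2 mol/min.
Outlet amounts (n = n₀ + ν ξ):
  A: 635.3 − 2(258.2) = 118.8
  B: 0 + 1(258.2) = 258.2
  D: 0 + 1(258.2) = 258.2

258 mol/min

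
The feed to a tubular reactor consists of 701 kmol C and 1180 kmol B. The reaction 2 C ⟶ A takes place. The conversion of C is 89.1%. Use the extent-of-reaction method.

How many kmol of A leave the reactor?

C reacted = 0.891 × 701 = 624.6 kmol; ν_C = −2, so ξ = 624.6/2 = 312.3 kmol.
Outlet amounts (n = n₀ + ν ξ):
  C: 701 − 2(312.3) = 76.41
  A: 0 + 1(312.3) = 312.3
  B: 1180 (inert)

312 kmol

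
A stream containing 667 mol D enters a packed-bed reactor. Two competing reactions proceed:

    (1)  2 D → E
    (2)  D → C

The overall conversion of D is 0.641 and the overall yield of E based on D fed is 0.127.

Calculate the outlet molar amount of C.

Yield of E: 1ξ₁ / 667 = 0.127 → ξ₁ = 84.71 mol.
Conversion of D: 2ξ₁ + 1ξ₂ = 0.641 × 667 = 427.5 → ξ₂ = 258.1 mol.
Outlet amounts (n = n₀ + Σ ν·ξ):
  D: 667 − 2(84.71) − 1(258.1) = 239.5
  E: 0 + 1(84.71) = 84.71
  C: 0 + 1(258.1) = 258.1

258 mol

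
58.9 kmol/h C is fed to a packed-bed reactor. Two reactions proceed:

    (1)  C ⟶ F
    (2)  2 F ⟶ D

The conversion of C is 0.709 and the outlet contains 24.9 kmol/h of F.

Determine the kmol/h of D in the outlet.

8.43 kmol/h

Conversion of C: C consumed = 1ξ₁ = 0.709 × 58.9 → ξ₁ = 41.76 kmol/h.
F balance: n_F = 0 + 1ξ₁ − 2ξ₂ = 24.9 → ξ₂ = (1·41.76 − 24.9)/2 = 8.43 kmol/h.
Outlet amounts (n = n₀ + Σ ν·ξ):
  C: 58.9 − 1(41.76) = 17.14
  F: 0 + 1(41.76) − 2(8.43) = 24.9
  D: 0 + 1(8.43) = 8.43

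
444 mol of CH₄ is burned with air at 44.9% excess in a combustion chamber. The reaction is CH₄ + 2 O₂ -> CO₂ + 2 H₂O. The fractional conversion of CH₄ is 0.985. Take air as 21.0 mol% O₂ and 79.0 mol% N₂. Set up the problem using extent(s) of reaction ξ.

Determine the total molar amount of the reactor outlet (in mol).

Stoichiometric O₂ = 2 × 444 = 888 mol; O₂ fed = 888 × 1.449 = 1287 mol.
N₂ fed = 1287 × 79/21 = 4840 mol.
Fuel reacted = 0.985 × 444 → ξ = 437.3 mol.
Outlet (n = n₀ + ν ξ):
  CH₄: 444 − 1(437.3) = 6.66
  O₂: 1287 − 2(437.3) = 412
  N₂: 4840 (inert)
  CO₂: 0 + 1(437.3) = 437.3
  H₂O: 0 + 2(437.3) = 874.7
Total out = 6.66 + 412 + 4840 + 437.3 + 874.7 = 6571 mol.

6570 mol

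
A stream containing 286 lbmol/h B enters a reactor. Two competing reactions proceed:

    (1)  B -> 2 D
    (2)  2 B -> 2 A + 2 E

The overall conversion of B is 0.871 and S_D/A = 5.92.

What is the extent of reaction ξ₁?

ξ₁ = 186 lbmol/h

Conversion of B: B consumed = 0.871 × 286 = 249.1 lbmol/h = 1ξ₁ + 2ξ₂.
Selectivity: 2ξ₁ / (2ξ₂) = 5.92 → ξ₁ = 5.92 ξ₂.
Substitute: (1·5.92 + 2) ξ₂ = 249.1 → ξ₂ = 31.45 lbmol/h, ξ₁ = 186.2 lbmol/h.
Outlet amounts (n = n₀ + Σ ν·ξ):
  B: 286 − 1(186.2) − 2(31.45) = 36.89
  D: 0 + 2(186.2) = 372.4
  A: 0 + 2(31.45) = 62.91
  E: 0 + 2(31.45) = 62.91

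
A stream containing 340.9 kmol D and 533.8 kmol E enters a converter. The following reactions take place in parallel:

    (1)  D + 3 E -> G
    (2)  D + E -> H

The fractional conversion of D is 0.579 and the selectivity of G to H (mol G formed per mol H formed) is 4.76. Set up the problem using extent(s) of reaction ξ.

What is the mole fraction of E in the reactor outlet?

Conversion of D: D consumed = 0.579 × 340.9 = 197.4 kmol = 1ξ₁ + 1ξ₂.
Selectivity: 1ξ₁ / (1ξ₂) = 4.76 → ξ₁ = 4.76 ξ₂.
Substitute: (1·4.76 + 1) ξ₂ = 197.4 → ξ₂ = 34.27 kmol, ξ₁ = 163.1 kmol.
Outlet amounts (n = n₀ + Σ ν·ξ):
  D: 340.9 − 1(163.1) − 1(34.27) = 143.5
  E: 533.8 − 3(163.1) − 1(34.27) = 10.19
  G: 0 + 1(163.1) = 163.1
  H: 0 + 1(34.27) = 34.27
Total out = 351.1 kmol; y_E = 10.19 / 351.1 = 0.02903.

0.029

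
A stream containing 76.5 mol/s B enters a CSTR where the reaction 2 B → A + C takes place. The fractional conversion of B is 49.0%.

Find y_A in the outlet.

0.245

B reacted = 0.49 × 76.5 = 37.48 mol/s; ν_B = −2, so ξ = 37.48/2 = 18.74 mol/s.
Outlet amounts (n = n₀ + ν ξ):
  B: 76.5 − 2(18.74) = 39.02
  A: 0 + 1(18.74) = 18.74
  C: 0 + 1(18.74) = 18.74
Total out = 76.5 mol/s; y_A = 18.74 / 76.5 = 0.245.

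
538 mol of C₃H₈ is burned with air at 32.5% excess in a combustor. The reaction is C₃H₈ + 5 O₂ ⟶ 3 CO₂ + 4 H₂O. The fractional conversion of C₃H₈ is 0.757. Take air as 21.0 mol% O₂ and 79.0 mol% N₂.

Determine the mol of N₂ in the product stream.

13400 mol

Stoichiometric O₂ = 5 × 538 = 2690 mol; O₂ fed = 2690 × 1.325 = 3564 mol.
N₂ fed = 3564 × 79/21 = 13410 mol.
Fuel reacted = 0.757 × 538 → ξ = 407.3 mol.
Outlet (n = n₀ + ν ξ):
  C₃H₈: 538 − 1(407.3) = 130.7
  O₂: 3564 − 5(407.3) = 1528
  N₂: 13410 (inert)
  CO₂: 0 + 3(407.3) = 1222
  H₂O: 0 + 4(407.3) = 1629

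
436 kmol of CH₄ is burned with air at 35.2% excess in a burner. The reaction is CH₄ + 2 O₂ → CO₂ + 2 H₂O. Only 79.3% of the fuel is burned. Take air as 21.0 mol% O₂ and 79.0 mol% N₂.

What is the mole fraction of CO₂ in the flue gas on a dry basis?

0.0645

Stoichiometric O₂ = 2 × 436 = 872 kmol; O₂ fed = 872 × 1.352 = 1179 kmol.
N₂ fed = 1179 × 79/21 = 4435 kmol.
Fuel reacted = 0.793 × 436 → ξ = 345.7 kmol.
Outlet (n = n₀ + ν ξ):
  CH₄: 436 − 1(345.7) = 90.25
  O₂: 1179 − 2(345.7) = 487.4
  N₂: 4435 (inert)
  CO₂: 0 + 1(345.7) = 345.7
  H₂O: 0 + 2(345.7) = 691.5
Dry total = 5359 kmol; y_CO₂ (dry) = 345.7 / 5359 = 0.06452.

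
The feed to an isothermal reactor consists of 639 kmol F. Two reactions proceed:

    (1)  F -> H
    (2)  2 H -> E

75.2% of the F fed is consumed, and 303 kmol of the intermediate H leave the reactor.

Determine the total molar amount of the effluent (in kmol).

550 kmol

Conversion of F: F consumed = 1ξ₁ = 0.752 × 639 → ξ₁ = 480.5 kmol.
H balance: n_H = 0 + 1ξ₁ − 2ξ₂ = 303 → ξ₂ = (1·480.5 − 303)/2 = 88.76 kmol.
Outlet amounts (n = n₀ + Σ ν·ξ):
  F: 639 − 1(480.5) = 158.5
  H: 0 + 1(480.5) − 2(88.76) = 303
  E: 0 + 1(88.76) = 88.76
Total out = 158.5 + 303 + 88.76 = 550.2 kmol.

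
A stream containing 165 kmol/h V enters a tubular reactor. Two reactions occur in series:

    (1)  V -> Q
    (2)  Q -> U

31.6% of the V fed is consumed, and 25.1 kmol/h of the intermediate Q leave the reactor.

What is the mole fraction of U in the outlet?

0.164

Conversion of V: V consumed = 1ξ₁ = 0.316 × 165 → ξ₁ = 52.14 kmol/h.
Q balance: n_Q = 0 + 1ξ₁ − 1ξ₂ = 25.1 → ξ₂ = (1·52.14 − 25.1)/1 = 27.04 kmol/h.
Outlet amounts (n = n₀ + Σ ν·ξ):
  V: 165 − 1(52.14) = 112.9
  Q: 0 + 1(52.14) − 1(27.04) = 25.1
  U: 0 + 1(27.04) = 27.04
Total out = 165 kmol/h; y_U = 27.04 / 165 = 0.1639.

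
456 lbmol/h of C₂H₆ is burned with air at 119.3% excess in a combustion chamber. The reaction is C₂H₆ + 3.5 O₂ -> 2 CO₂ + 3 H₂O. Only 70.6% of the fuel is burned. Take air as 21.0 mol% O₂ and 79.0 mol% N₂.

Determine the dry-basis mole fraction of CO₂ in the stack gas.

0.0395

Stoichiometric O₂ = 3.5 × 456 = 1596 lbmol/h; O₂ fed = 1596 × 2.193 = 3500 lbmol/h.
N₂ fed = 3500 × 79/21 = 13170 lbmol/h.
Fuel reacted = 0.706 × 456 → ξ = 321.9 lbmol/h.
Outlet (n = n₀ + ν ξ):
  C₂H₆: 456 − 1(321.9) = 134.1
  O₂: 3500 − 3.5(321.9) = 2373
  N₂: 13170 (inert)
  CO₂: 0 + 2(321.9) = 643.9
  H₂O: 0 + 3(321.9) = 965.8
Dry total = 16320 lbmol/h; y_CO₂ (dry) = 643.9 / 16320 = 0.03946.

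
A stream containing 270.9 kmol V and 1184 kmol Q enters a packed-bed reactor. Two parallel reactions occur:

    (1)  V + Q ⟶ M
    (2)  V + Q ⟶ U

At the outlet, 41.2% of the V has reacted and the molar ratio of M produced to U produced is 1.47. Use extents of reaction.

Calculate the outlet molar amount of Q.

1070 kmol

Conversion of V: V consumed = 0.412 × 270.9 = 111.6 kmol = 1ξ₁ + 1ξ₂.
Selectivity: 1ξ₁ / (1ξ₂) = 1.47 → ξ₁ = 1.47 ξ₂.
Substitute: (1·1.47 + 1) ξ₂ = 111.6 → ξ₂ = 45.19 kmol, ξ₁ = 66.42 kmol.
Outlet amounts (n = n₀ + Σ ν·ξ):
  V: 270.9 − 1(66.42) − 1(45.19) = 159.3
  Q: 1184 − 1(66.42) − 1(45.19) = 1072
  M: 0 + 1(66.42) = 66.42
  U: 0 + 1(45.19) = 45.19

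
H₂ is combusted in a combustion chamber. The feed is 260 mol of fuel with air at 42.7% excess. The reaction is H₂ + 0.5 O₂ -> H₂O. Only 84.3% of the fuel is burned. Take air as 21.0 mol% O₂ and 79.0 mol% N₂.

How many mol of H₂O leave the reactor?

Stoichiometric O₂ = 0.5 × 260 = 130 mol; O₂ fed = 130 × 1.427 = 185.5 mol.
N₂ fed = 185.5 × 79/21 = 697.9 mol.
Fuel reacted = 0.843 × 260 → ξ = 219.2 mol.
Outlet (n = n₀ + ν ξ):
  H₂: 260 − 1(219.2) = 40.82
  O₂: 185.5 − 0.5(219.2) = 75.92
  N₂: 697.9 (inert)
  H₂O: 0 + 1(219.2) = 219.2

219 mol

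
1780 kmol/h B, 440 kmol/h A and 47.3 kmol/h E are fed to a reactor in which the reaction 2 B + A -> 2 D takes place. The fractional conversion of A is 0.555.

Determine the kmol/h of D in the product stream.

488 kmol/h

A reacted = 0.555 × 440 = 244.2 kmol/h; ν_A = −1, so ξ = 244.2/1 = 244.2 kmol/h.
Outlet amounts (n = n₀ + ν ξ):
  B: 1780 − 2(244.2) = 1292
  A: 440 − 1(244.2) = 195.8
  D: 0 + 2(244.2) = 488.4
  E: 47.3 (inert)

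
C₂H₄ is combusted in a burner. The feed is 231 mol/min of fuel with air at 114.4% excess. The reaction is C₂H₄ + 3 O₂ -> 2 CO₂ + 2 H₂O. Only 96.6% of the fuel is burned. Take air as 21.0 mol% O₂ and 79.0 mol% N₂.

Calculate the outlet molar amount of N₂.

Stoichiometric O₂ = 3 × 231 = 693 mol/min; O₂ fed = 693 × 2.144 = 1486 mol/min.
N₂ fed = 1486 × 79/21 = 5589 mol/min.
Fuel reacted = 0.966 × 231 → ξ = 223.1 mol/min.
Outlet (n = n₀ + ν ξ):
  C₂H₄: 231 − 1(223.1) = 7.854
  O₂: 1486 − 3(223.1) = 816.4
  N₂: 5589 (inert)
  CO₂: 0 + 2(223.1) = 446.3
  H₂O: 0 + 2(223.1) = 446.3

5590 mol/min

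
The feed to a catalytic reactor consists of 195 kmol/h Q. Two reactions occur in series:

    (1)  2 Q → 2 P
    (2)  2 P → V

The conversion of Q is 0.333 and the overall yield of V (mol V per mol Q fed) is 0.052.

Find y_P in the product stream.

Conversion of Q: Q consumed = 2ξ₁ = 0.333 × 195 → ξ₁ = 32.47 kmol/h.
Yield of V: 1ξ₂ / 195 = 0.052 → ξ₂ = 10.14 kmol/h.
Outlet amounts (n = n₀ + Σ ν·ξ):
  Q: 195 − 2(32.47) = 130.1
  P: 0 + 2(32.47) − 2(10.14) = 44.66
  V: 0 + 1(10.14) = 10.14
Total out = 184.9 kmol/h; y_P = 44.66 / 184.9 = 0.2416.

0.242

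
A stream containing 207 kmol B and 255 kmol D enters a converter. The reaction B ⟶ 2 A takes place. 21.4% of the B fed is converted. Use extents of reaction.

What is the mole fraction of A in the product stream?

0.175

B reacted = 0.214 × 207 = 44.3 kmol; ν_B = −1, so ξ = 44.3/1 = 44.3 kmol.
Outlet amounts (n = n₀ + ν ξ):
  B: 207 − 1(44.3) = 162.7
  A: 0 + 2(44.3) = 88.6
  D: 255 (inert)
Total out = 506.3 kmol; y_A = 88.6 / 506.3 = 0.175.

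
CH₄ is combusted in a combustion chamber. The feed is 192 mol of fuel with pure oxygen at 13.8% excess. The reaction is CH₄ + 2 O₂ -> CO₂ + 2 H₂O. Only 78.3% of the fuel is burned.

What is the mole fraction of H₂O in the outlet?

0.478

Stoichiometric O₂ = 2 × 192 = 384 mol; O₂ fed = 384 × 1.138 = 437 mol.
Fuel reacted = 0.783 × 192 → ξ = 150.3 mol.
Outlet (n = n₀ + ν ξ):
  CH₄: 192 − 1(150.3) = 41.66
  O₂: 437 − 2(150.3) = 136.3
  CO₂: 0 + 1(150.3) = 150.3
  H₂O: 0 + 2(150.3) = 300.7
Total out = 629 mol; y_H₂O = 300.7 / 629 = 0.478.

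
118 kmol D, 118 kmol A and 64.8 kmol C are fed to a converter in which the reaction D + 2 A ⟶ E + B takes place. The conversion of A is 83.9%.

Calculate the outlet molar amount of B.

A reacted = 0.839 × 118 = 99 kmol; ν_A = −2, so ξ = 99/2 = 49.5 kmol.
Outlet amounts (n = n₀ + ν ξ):
  D: 118 − 1(49.5) = 68.5
  A: 118 − 2(49.5) = 19
  E: 0 + 1(49.5) = 49.5
  B: 0 + 1(49.5) = 49.5
  C: 64.8 (inert)

49.5 kmol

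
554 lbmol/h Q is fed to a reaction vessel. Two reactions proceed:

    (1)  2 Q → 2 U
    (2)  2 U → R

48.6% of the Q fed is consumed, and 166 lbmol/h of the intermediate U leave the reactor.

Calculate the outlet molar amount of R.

51.6 lbmol/h

Conversion of Q: Q consumed = 2ξ₁ = 0.486 × 554 → ξ₁ = 134.6 lbmol/h.
U balance: n_U = 0 + 2ξ₁ − 2ξ₂ = 166 → ξ₂ = (2·134.6 − 166)/2 = 51.62 lbmol/h.
Outlet amounts (n = n₀ + Σ ν·ξ):
  Q: 554 − 2(134.6) = 284.8
  U: 0 + 2(134.6) − 2(51.62) = 166
  R: 0 + 1(51.62) = 51.62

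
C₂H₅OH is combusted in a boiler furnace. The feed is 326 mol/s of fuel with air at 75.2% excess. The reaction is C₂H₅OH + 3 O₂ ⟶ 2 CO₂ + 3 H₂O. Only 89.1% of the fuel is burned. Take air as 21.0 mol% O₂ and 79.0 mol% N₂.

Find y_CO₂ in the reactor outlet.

0.0662

Stoichiometric O₂ = 3 × 326 = 978 mol/s; O₂ fed = 978 × 1.752 = 1713 mol/s.
N₂ fed = 1713 × 79/21 = 6446 mol/s.
Fuel reacted = 0.891 × 326 → ξ = 290.5 mol/s.
Outlet (n = n₀ + ν ξ):
  C₂H₅OH: 326 − 1(290.5) = 35.53
  O₂: 1713 − 3(290.5) = 842.1
  N₂: 6446 (inert)
  CO₂: 0 + 2(290.5) = 580.9
  H₂O: 0 + 3(290.5) = 871.4
Total out = 8776 mol/s; y_CO₂ = 580.9 / 8776 = 0.0662.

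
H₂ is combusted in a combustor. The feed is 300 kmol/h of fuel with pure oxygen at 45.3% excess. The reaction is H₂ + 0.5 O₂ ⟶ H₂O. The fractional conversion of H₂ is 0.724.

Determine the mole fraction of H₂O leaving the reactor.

0.531

Stoichiometric O₂ = 0.5 × 300 = 150 kmol/h; O₂ fed = 150 × 1.453 = 217.9 kmol/h.
Fuel reacted = 0.724 × 300 → ξ = 217.2 kmol/h.
Outlet (n = n₀ + ν ξ):
  H₂: 300 − 1(217.2) = 82.8
  O₂: 217.9 − 0.5(217.2) = 109.3
  H₂O: 0 + 1(217.2) = 217.2
Total out = 409.4 kmol/h; y_H₂O = 217.2 / 409.4 = 0.5306.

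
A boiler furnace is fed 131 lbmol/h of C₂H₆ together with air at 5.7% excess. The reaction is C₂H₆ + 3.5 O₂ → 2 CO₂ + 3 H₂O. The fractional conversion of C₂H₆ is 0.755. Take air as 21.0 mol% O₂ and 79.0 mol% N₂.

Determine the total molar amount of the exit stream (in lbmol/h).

Stoichiometric O₂ = 3.5 × 131 = 458.5 lbmol/h; O₂ fed = 458.5 × 1.057 = 484.6 lbmol/h.
N₂ fed = 484.6 × 79/21 = 1823 lbmol/h.
Fuel reacted = 0.755 × 131 → ξ = 98.91 lbmol/h.
Outlet (n = n₀ + ν ξ):
  C₂H₆: 131 − 1(98.91) = 32.09
  O₂: 484.6 − 3.5(98.91) = 138.5
  N₂: 1823 (inert)
  CO₂: 0 + 2(98.91) = 197.8
  H₂O: 0 + 3(98.91) = 296.7
Total out = 32.09 + 138.5 + 1823 + 197.8 + 296.7 = 2488 lbmol/h.

2490 lbmol/h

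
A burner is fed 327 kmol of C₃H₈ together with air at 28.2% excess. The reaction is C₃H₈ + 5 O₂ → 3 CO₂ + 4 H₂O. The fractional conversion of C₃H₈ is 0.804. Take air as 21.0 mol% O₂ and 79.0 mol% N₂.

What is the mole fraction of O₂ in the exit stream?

Stoichiometric O₂ = 5 × 327 = 1635 kmol; O₂ fed = 1635 × 1.282 = 2096 kmol.
N₂ fed = 2096 × 79/21 = 7885 kmol.
Fuel reacted = 0.804 × 327 → ξ = 262.9 kmol.
Outlet (n = n₀ + ν ξ):
  C₃H₈: 327 − 1(262.9) = 64.09
  O₂: 2096 − 5(262.9) = 781.5
  N₂: 7885 (inert)
  CO₂: 0 + 3(262.9) = 788.7
  H₂O: 0 + 4(262.9) = 1052
Total out = 10570 kmol; y_O₂ = 781.5 / 10570 = 0.07393.

0.0739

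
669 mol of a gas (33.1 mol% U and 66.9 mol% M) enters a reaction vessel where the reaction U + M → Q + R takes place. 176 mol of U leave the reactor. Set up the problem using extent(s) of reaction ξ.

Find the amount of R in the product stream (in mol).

For U: n = n₀ − 1ξ → 176 = 221.4 − 1ξ, giving ξ = 45.44 mol.
Outlet amounts (n = n₀ + ν ξ):
  U: 221.4 − 1(45.44) = 176
  M: 447.6 − 1(45.44) = 402.1
  Q: 0 + 1(45.44) = 45.44
  R: 0 + 1(45.44) = 45.44

45.4 mol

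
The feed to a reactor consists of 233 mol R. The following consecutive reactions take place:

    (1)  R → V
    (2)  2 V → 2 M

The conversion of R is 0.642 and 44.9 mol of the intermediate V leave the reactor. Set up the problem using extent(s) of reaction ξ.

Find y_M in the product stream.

0.449

Conversion of R: R consumed = 1ξ₁ = 0.642 × 233 → ξ₁ = 149.6 mol.
V balance: n_V = 0 + 1ξ₁ − 2ξ₂ = 44.9 → ξ₂ = (1·149.6 − 44.9)/2 = 52.34 mol.
Outlet amounts (n = n₀ + Σ ν·ξ):
  R: 233 − 1(149.6) = 83.41
  V: 0 + 1(149.6) − 2(52.34) = 44.9
  M: 0 + 2(52.34) = 104.7
Total out = 233 mol; y_M = 104.7 / 233 = 0.4493.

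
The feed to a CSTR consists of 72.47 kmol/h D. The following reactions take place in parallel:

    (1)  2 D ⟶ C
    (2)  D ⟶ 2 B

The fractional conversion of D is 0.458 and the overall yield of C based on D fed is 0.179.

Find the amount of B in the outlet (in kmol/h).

Yield of C: 1ξ₁ / 72.47 = 0.179 → ξ₁ = 12.97 kmol/h.
Conversion of D: 2ξ₁ + 1ξ₂ = 0.458 × 72.47 = 33.19 → ξ₂ = 7.247 kmol/h.
Outlet amounts (n = n₀ + Σ ν·ξ):
  D: 72.47 − 2(12.97) − 1(7.247) = 39.28
  C: 0 + 1(12.97) = 12.97
  B: 0 + 2(7.247) = 14.49

14.5 kmol/h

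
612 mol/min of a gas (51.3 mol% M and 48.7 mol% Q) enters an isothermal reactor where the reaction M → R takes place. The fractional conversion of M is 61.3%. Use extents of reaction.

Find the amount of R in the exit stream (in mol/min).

192 mol/min

M reacted = 0.613 × 314 = 192.5 mol/min; ν_M = −1, so ξ = 192.5/1 = 192.5 mol/min.
Outlet amounts (n = n₀ + ν ξ):
  M: 314 − 1(192.5) = 121.5
  R: 0 + 1(192.5) = 192.5
  Q: 298 (inert)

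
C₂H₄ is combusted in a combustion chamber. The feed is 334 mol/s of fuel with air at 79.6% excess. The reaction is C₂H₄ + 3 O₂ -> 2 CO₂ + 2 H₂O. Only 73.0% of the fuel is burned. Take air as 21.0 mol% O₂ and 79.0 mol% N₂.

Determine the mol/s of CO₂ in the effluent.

Stoichiometric O₂ = 3 × 334 = 1002 mol/s; O₂ fed = 1002 × 1.796 = 1800 mol/s.
N₂ fed = 1800 × 79/21 = 6770 mol/s.
Fuel reacted = 0.73 × 334 → ξ = 243.8 mol/s.
Outlet (n = n₀ + ν ξ):
  C₂H₄: 334 − 1(243.8) = 90.18
  O₂: 1800 − 3(243.8) = 1068
  N₂: 6770 (inert)
  CO₂: 0 + 2(243.8) = 487.6
  H₂O: 0 + 2(243.8) = 487.6

488 mol/s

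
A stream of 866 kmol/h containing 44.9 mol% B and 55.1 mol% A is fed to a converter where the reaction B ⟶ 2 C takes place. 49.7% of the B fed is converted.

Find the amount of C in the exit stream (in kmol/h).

387 kmol/h

B reacted = 0.497 × 388.8 = 193.3 kmol/h; ν_B = −1, so ξ = 193.3/1 = 193.3 kmol/h.
Outlet amounts (n = n₀ + ν ξ):
  B: 388.8 − 1(193.3) = 195.6
  C: 0 + 2(193.3) = 386.5
  A: 477.2 (inert)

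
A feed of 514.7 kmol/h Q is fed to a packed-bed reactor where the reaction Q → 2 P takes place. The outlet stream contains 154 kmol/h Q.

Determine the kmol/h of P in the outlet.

For Q: n = n₀ − 1ξ → 154 = 514.7 − 1ξ, giving ξ = 360.7 kmol/h.
Outlet amounts (n = n₀ + ν ξ):
  Q: 514.7 − 1(360.7) = 154
  P: 0 + 2(360.7) = 721.4

721 kmol/h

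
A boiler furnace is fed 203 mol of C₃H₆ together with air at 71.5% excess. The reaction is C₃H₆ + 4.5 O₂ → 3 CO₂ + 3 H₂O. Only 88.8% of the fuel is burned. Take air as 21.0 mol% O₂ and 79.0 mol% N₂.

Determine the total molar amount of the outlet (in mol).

7750 mol

Stoichiometric O₂ = 4.5 × 203 = 913.5 mol; O₂ fed = 913.5 × 1.715 = 1567 mol.
N₂ fed = 1567 × 79/21 = 5894 mol.
Fuel reacted = 0.888 × 203 → ξ = 180.3 mol.
Outlet (n = n₀ + ν ξ):
  C₃H₆: 203 − 1(180.3) = 22.74
  O₂: 1567 − 4.5(180.3) = 755.5
  N₂: 5894 (inert)
  CO₂: 0 + 3(180.3) = 540.8
  H₂O: 0 + 3(180.3) = 540.8
Total out = 22.74 + 755.5 + 5894 + 540.8 + 540.8 = 7753 mol.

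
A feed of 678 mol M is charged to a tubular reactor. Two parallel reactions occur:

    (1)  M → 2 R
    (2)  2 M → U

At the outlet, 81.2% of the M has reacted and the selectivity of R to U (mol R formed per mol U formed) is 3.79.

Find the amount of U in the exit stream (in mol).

Conversion of M: M consumed = 0.812 × 678 = 550.5 mol = 1ξ₁ + 2ξ₂.
Selectivity: 2ξ₁ / (1ξ₂) = 3.79 → ξ₁ = 1.895 ξ₂.
Substitute: (1·1.895 + 2) ξ₂ = 550.5 → ξ₂ = 141.3 mol, ξ₁ = 267.8 mol.
Outlet amounts (n = n₀ + Σ ν·ξ):
  M: 678 − 1(267.8) − 2(141.3) = 127.5
  R: 0 + 2(267.8) = 535.7
  U: 0 + 1(141.3) = 141.3

141 mol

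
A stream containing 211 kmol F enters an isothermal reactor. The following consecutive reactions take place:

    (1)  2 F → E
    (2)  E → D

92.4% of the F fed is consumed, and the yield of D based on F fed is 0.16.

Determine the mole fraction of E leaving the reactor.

0.561

Conversion of F: F consumed = 2ξ₁ = 0.924 × 211 → ξ₁ = 97.48 kmol.
Yield of D: 1ξ₂ / 211 = 0.16 → ξ₂ = 33.76 kmol.
Outlet amounts (n = n₀ + Σ ν·ξ):
  F: 211 − 2(97.48) = 16.04
  E: 0 + 1(97.48) − 1(33.76) = 63.72
  D: 0 + 1(33.76) = 33.76
Total out = 113.5 kmol; y_E = 63.72 / 113.5 = 0.5613.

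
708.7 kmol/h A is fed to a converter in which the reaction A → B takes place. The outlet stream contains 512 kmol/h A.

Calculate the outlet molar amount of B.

197 kmol/h

For A: n = n₀ − 1ξ → 512 = 708.7 − 1ξ, giving ξ = 196.7 kmol/h.
Outlet amounts (n = n₀ + ν ξ):
  A: 708.7 − 1(196.7) = 512
  B: 0 + 1(196.7) = 196.7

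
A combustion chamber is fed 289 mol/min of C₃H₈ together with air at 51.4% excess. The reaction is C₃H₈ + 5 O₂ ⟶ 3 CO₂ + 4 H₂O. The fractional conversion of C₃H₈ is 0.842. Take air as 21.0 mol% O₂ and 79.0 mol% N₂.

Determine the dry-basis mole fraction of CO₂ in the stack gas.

0.0732

Stoichiometric O₂ = 5 × 289 = 1445 mol/min; O₂ fed = 1445 × 1.514 = 2188 mol/min.
N₂ fed = 2188 × 79/21 = 8230 mol/min.
Fuel reacted = 0.842 × 289 → ξ = 243.3 mol/min.
Outlet (n = n₀ + ν ξ):
  C₃H₈: 289 − 1(243.3) = 45.66
  O₂: 2188 − 5(243.3) = 971
  N₂: 8230 (inert)
  CO₂: 0 + 3(243.3) = 730
  H₂O: 0 + 4(243.3) = 973.4
Dry total = 9977 mol/min; y_CO₂ (dry) = 730 / 9977 = 0.07317.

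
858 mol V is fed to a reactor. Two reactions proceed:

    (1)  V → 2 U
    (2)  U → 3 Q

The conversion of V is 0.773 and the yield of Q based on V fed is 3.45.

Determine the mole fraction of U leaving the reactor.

Conversion of V: V consumed = 1ξ₁ = 0.773 × 858 → ξ₁ = 663.2 mol.
Yield of Q: 3ξ₂ / 858 = 3.45 → ξ₂ = 986.7 mol.
Outlet amounts (n = n₀ + Σ ν·ξ):
  V: 858 − 1(663.2) = 194.8
  U: 0 + 2(663.2) − 1(986.7) = 339.8
  Q: 0 + 3(986.7) = 2960
Total out = 3495 mol; y_U = 339.8 / 3495 = 0.09723.

0.0972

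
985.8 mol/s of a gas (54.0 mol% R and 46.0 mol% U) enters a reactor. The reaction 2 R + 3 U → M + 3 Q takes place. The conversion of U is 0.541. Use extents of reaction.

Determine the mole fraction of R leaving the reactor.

U reacted = 0.541 × 453.5 = 245.3 mol/s; ν_U = −3, so ξ = 245.3/3 = 81.78 mol/s.
Outlet amounts (n = n₀ + ν ξ):
  R: 532.3 − 2(81.78) = 368.8
  U: 453.5 − 3(81.78) = 208.1
  M: 0 + 1(81.78) = 81.78
  Q: 0 + 3(81.78) = 245.3
Total out = 904 mol/s; y_R = 368.8 / 904 = 0.4079.

0.408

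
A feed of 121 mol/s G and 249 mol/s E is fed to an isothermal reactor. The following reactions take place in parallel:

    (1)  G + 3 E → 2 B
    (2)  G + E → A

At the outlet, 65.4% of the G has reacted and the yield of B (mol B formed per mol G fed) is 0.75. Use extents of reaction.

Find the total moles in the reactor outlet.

245 mol/s

Yield of B: 2ξ₁ / 121 = 0.75 → ξ₁ = 45.38 mol/s.
Conversion of G: 1ξ₁ + 1ξ₂ = 0.654 × 121 = 79.13 → ξ₂ = 33.76 mol/s.
Outlet amounts (n = n₀ + Σ ν·ξ):
  G: 121 − 1(45.38) − 1(33.76) = 41.87
  E: 249 − 3(45.38) − 1(33.76) = 79.12
  B: 0 + 2(45.38) = 90.75
  A: 0 + 1(33.76) = 33.76
Total out = 41.87 + 79.12 + 90.75 + 33.76 = 245.5 mol/s.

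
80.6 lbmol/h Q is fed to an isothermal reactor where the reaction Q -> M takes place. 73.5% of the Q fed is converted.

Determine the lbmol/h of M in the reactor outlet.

59.2 lbmol/h

Q reacted = 0.735 × 80.6 = 59.24 lbmol/h; ν_Q = −1, so ξ = 59.24/1 = 59.24 lbmol/h.
Outlet amounts (n = n₀ + ν ξ):
  Q: 80.6 − 1(59.24) = 21.36
  M: 0 + 1(59.24) = 59.24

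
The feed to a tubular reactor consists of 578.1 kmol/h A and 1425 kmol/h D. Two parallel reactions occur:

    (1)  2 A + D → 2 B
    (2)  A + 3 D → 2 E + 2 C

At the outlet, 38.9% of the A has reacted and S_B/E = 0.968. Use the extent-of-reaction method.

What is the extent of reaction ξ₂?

Conversion of A: A consumed = 0.389 × 578.1 = 224.9 kmol/h = 2ξ₁ + 1ξ₂.
Selectivity: 2ξ₁ / (2ξ₂) = 0.968 → ξ₁ = 0.968 ξ₂.
Substitute: (2·0.968 + 1) ξ₂ = 224.9 → ξ₂ = 76.59 kmol/h, ξ₁ = 74.14 kmol/h.
Outlet amounts (n = n₀ + Σ ν·ξ):
  A: 578.1 − 2(74.14) − 1(76.59) = 353.2
  D: 1425 − 1(74.14) − 3(76.59) = 1121
  B: 0 + 2(74.14) = 148.3
  E: 0 + 2(76.59) = 153.2
  C: 0 + 2(76.59) = 153.2

ξ₂ = 76.6 kmol/h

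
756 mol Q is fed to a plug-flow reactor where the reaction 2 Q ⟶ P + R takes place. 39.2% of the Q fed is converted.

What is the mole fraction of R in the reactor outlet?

0.196

Q reacted = 0.392 × 756 = 296.4 mol; ν_Q = −2, so ξ = 296.4/2 = 148.2 mol.
Outlet amounts (n = n₀ + ν ξ):
  Q: 756 − 2(148.2) = 459.6
  P: 0 + 1(148.2) = 148.2
  R: 0 + 1(148.2) = 148.2
Total out = 756 mol; y_R = 148.2 / 756 = 0.196.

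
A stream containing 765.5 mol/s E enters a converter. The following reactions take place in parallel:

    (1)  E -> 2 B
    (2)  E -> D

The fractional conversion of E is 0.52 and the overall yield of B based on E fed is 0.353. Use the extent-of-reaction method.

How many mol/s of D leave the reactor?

Yield of B: 2ξ₁ / 765.5 = 0.353 → ξ₁ = 135.1 mol/s.
Conversion of E: 1ξ₁ + 1ξ₂ = 0.52 × 765.5 = 398.1 → ξ₂ = 262.9 mol/s.
Outlet amounts (n = n₀ + Σ ν·ξ):
  E: 765.5 − 1(135.1) − 1(262.9) = 367.4
  B: 0 + 2(135.1) = 270.2
  D: 0 + 1(262.9) = 262.9

263 mol/s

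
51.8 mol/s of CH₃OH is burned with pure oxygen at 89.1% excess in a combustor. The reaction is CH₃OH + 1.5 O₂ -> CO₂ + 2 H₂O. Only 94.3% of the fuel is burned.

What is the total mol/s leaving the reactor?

Stoichiometric O₂ = 1.5 × 51.8 = 77.7 mol/s; O₂ fed = 77.7 × 1.891 = 146.9 mol/s.
Fuel reacted = 0.943 × 51.8 → ξ = 48.85 mol/s.
Outlet (n = n₀ + ν ξ):
  CH₃OH: 51.8 − 1(48.85) = 2.953
  O₂: 146.9 − 1.5(48.85) = 73.66
  CO₂: 0 + 1(48.85) = 48.85
  H₂O: 0 + 2(48.85) = 97.69
Total out = 2.953 + 73.66 + 48.85 + 97.69 = 223.2 mol/s.

223 mol/s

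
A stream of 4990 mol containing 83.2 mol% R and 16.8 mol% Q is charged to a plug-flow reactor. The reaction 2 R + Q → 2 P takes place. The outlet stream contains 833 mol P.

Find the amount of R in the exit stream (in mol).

For P: n = n₀ + 2ξ → 833 = 0 + 2ξ, giving ξ = 416.5 mol.
Outlet amounts (n = n₀ + ν ξ):
  R: 4152 − 2(416.5) = 3319
  Q: 838.3 − 1(416.5) = 421.8
  P: 0 + 2(416.5) = 833

3320 mol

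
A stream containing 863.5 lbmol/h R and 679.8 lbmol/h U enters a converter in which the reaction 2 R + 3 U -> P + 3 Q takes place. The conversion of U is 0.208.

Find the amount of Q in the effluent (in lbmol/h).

U reacted = 0.208 × 679.8 = 141.4 lbmol/h; ν_U = −3, so ξ = 141.4/3 = 47.13 lbmol/h.
Outlet amounts (n = n₀ + ν ξ):
  R: 863.5 − 2(47.13) = 769.2
  U: 679.8 − 3(47.13) = 538.4
  P: 0 + 1(47.13) = 47.13
  Q: 0 + 3(47.13) = 141.4

141 lbmol/h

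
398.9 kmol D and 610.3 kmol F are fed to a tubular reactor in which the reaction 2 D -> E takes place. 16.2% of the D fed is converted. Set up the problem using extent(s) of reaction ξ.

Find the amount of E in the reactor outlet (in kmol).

32.3 kmol

D reacted = 0.162 × 398.9 = 64.62 kmol; ν_D = −2, so ξ = 64.62/2 = 32.31 kmol.
Outlet amounts (n = n₀ + ν ξ):
  D: 398.9 − 2(32.31) = 334.3
  E: 0 + 1(32.31) = 32.31
  F: 610.3 (inert)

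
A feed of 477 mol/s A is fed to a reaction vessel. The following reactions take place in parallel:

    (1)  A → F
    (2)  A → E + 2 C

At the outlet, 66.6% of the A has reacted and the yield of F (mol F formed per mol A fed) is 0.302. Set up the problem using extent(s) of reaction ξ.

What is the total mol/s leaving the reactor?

824 mol/s

Yield of F: 1ξ₁ / 477 = 0.302 → ξ₁ = 144.1 mol/s.
Conversion of A: 1ξ₁ + 1ξ₂ = 0.666 × 477 = 317.7 → ξ₂ = 173.6 mol/s.
Outlet amounts (n = n₀ + Σ ν·ξ):
  A: 477 − 1(144.1) − 1(173.6) = 159.3
  F: 0 + 1(144.1) = 144.1
  E: 0 + 1(173.6) = 173.6
  C: 0 + 2(173.6) = 347.3
Total out = 159.3 + 144.1 + 173.6 + 347.3 = 824.3 mol/s.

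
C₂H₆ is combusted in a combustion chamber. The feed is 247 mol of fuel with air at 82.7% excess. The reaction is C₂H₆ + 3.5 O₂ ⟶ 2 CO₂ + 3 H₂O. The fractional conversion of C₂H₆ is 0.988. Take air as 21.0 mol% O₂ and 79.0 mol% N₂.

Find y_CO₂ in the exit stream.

0.0619

Stoichiometric O₂ = 3.5 × 247 = 864.5 mol; O₂ fed = 864.5 × 1.827 = 1579 mol.
N₂ fed = 1579 × 79/21 = 5942 mol.
Fuel reacted = 0.988 × 247 → ξ = 244 mol.
Outlet (n = n₀ + ν ξ):
  C₂H₆: 247 − 1(244) = 2.964
  O₂: 1579 − 3.5(244) = 725.3
  N₂: 5942 (inert)
  CO₂: 0 + 2(244) = 488.1
  H₂O: 0 + 3(244) = 732.1
Total out = 7890 mol; y_CO₂ = 488.1 / 7890 = 0.06186.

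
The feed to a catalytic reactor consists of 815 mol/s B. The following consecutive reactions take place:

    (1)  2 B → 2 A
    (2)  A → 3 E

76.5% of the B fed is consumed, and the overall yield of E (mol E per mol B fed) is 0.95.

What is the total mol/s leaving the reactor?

Conversion of B: B consumed = 2ξ₁ = 0.765 × 815 → ξ₁ = 311.7 mol/s.
Yield of E: 3ξ₂ / 815 = 0.95 → ξ₂ = 258.1 mol/s.
Outlet amounts (n = n₀ + Σ ν·ξ):
  B: 815 − 2(311.7) = 191.5
  A: 0 + 2(311.7) − 1(258.1) = 365.4
  E: 0 + 3(258.1) = 774.2
Total out = 191.5 + 365.4 + 774.2 = 1331 mol/s.

1330 mol/s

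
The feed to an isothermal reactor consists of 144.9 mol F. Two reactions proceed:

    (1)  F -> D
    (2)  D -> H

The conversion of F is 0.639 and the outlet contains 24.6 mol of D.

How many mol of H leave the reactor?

68 mol

Conversion of F: F consumed = 1ξ₁ = 0.639 × 144.9 → ξ₁ = 92.59 mol.
D balance: n_D = 0 + 1ξ₁ − 1ξ₂ = 24.6 → ξ₂ = (1·92.59 − 24.6)/1 = 67.99 mol.
Outlet amounts (n = n₀ + Σ ν·ξ):
  F: 144.9 − 1(92.59) = 52.31
  D: 0 + 1(92.59) − 1(67.99) = 24.6
  H: 0 + 1(67.99) = 67.99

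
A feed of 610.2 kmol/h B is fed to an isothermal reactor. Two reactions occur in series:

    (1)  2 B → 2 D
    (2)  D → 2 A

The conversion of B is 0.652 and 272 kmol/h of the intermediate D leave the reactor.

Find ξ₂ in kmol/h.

ξ₂ = 126 kmol/h

Conversion of B: B consumed = 2ξ₁ = 0.652 × 610.2 → ξ₁ = 198.9 kmol/h.
D balance: n_D = 0 + 2ξ₁ − 1ξ₂ = 272 → ξ₂ = (2·198.9 − 272)/1 = 125.9 kmol/h.
Outlet amounts (n = n₀ + Σ ν·ξ):
  B: 610.2 − 2(198.9) = 212.3
  D: 0 + 2(198.9) − 1(125.9) = 272
  A: 0 + 2(125.9) = 251.7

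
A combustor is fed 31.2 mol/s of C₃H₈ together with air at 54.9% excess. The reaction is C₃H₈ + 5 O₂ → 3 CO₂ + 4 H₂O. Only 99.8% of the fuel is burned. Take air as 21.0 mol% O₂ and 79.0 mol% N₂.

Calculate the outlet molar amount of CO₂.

93.4 mol/s

Stoichiometric O₂ = 5 × 31.2 = 156 mol/s; O₂ fed = 156 × 1.549 = 241.6 mol/s.
N₂ fed = 241.6 × 79/21 = 909 mol/s.
Fuel reacted = 0.998 × 31.2 → ξ = 31.14 mol/s.
Outlet (n = n₀ + ν ξ):
  C₃H₈: 31.2 − 1(31.14) = 0.0624
  O₂: 241.6 − 5(31.14) = 85.96
  N₂: 909 (inert)
  CO₂: 0 + 3(31.14) = 93.41
  H₂O: 0 + 4(31.14) = 124.6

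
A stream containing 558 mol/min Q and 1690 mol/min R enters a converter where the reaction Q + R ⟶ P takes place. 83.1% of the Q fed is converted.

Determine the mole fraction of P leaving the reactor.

Q reacted = 0.831 × 558 = 463.7 mol/min; ν_Q = −1, so ξ = 463.7/1 = 463.7 mol/min.
Outlet amounts (n = n₀ + ν ξ):
  Q: 558 − 1(463.7) = 94.3
  R: 1690 − 1(463.7) = 1226
  P: 0 + 1(463.7) = 463.7
Total out = 1784 mol/min; y_P = 463.7 / 1784 = 0.2599.

0.26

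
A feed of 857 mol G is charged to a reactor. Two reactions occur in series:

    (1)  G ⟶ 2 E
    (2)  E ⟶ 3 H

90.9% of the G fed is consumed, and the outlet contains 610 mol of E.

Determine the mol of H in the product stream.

Conversion of G: G consumed = 1ξ₁ = 0.909 × 857 → ξ₁ = 779 mol.
E balance: n_E = 0 + 2ξ₁ − 1ξ₂ = 610 → ξ₂ = (2·779 − 610)/1 = 948 mol.
Outlet amounts (n = n₀ + Σ ν·ξ):
  G: 857 − 1(779) = 77.99
  E: 0 + 2(779) − 1(948) = 610
  H: 0 + 3(948) = 2844

2840 mol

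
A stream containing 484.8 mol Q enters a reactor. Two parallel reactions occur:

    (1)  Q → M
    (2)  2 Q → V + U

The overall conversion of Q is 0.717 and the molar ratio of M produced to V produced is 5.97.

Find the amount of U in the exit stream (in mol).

43.6 mol

Conversion of Q: Q consumed = 0.717 × 484.8 = 347.6 mol = 1ξ₁ + 2ξ₂.
Selectivity: 1ξ₁ / (1ξ₂) = 5.97 → ξ₁ = 5.97 ξ₂.
Substitute: (1·5.97 + 2) ξ₂ = 347.6 → ξ₂ = 43.61 mol, ξ₁ = 260.4 mol.
Outlet amounts (n = n₀ + Σ ν·ξ):
  Q: 484.8 − 1(260.4) − 2(43.61) = 137.2
  M: 0 + 1(260.4) = 260.4
  V: 0 + 1(43.61) = 43.61
  U: 0 + 1(43.61) = 43.61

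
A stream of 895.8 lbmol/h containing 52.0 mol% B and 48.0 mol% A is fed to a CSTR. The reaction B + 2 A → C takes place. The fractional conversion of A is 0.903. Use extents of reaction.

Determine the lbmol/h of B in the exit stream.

272 lbmol/h

A reacted = 0.903 × 430 = 388.3 lbmol/h; ν_A = −2, so ξ = 388.3/2 = 194.1 lbmol/h.
Outlet amounts (n = n₀ + ν ξ):
  B: 465.8 − 1(194.1) = 271.7
  A: 430 − 2(194.1) = 41.71
  C: 0 + 1(194.1) = 194.1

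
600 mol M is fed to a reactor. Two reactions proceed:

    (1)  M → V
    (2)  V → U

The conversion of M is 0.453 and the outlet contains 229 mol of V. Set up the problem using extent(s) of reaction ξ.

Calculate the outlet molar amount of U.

42.8 mol

Conversion of M: M consumed = 1ξ₁ = 0.453 × 600 → ξ₁ = 271.8 mol.
V balance: n_V = 0 + 1ξ₁ − 1ξ₂ = 229 → ξ₂ = (1·271.8 − 229)/1 = 42.8 mol.
Outlet amounts (n = n₀ + Σ ν·ξ):
  M: 600 − 1(271.8) = 328.2
  V: 0 + 1(271.8) − 1(42.8) = 229
  U: 0 + 1(42.8) = 42.8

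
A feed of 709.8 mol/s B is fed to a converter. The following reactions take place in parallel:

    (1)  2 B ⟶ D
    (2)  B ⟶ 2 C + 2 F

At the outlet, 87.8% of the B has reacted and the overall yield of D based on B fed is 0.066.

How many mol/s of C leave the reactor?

1060 mol/s

Yield of D: 1ξ₁ / 709.8 = 0.066 → ξ₁ = 46.85 mol/s.
Conversion of B: 2ξ₁ + 1ξ₂ = 0.878 × 709.8 = 623.2 → ξ₂ = 529.5 mol/s.
Outlet amounts (n = n₀ + Σ ν·ξ):
  B: 709.8 − 2(46.85) − 1(529.5) = 86.6
  D: 0 + 1(46.85) = 46.85
  C: 0 + 2(529.5) = 1059
  F: 0 + 2(529.5) = 1059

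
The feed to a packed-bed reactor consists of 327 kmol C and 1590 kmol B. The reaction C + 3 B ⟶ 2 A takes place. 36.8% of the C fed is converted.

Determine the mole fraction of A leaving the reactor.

C reacted = 0.368 × 327 = 120.3 kmol; ν_C = −1, so ξ = 120.3/1 = 120.3 kmol.
Outlet amounts (n = n₀ + ν ξ):
  C: 327 − 1(120.3) = 206.7
  B: 1590 − 3(120.3) = 1229
  A: 0 + 2(120.3) = 240.7
Total out = 1676 kmol; y_A = 240.7 / 1676 = 0.1436.

0.144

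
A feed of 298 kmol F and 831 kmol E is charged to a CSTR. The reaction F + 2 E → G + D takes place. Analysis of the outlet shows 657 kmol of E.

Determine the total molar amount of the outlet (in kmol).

For E: n = n₀ − 2ξ → 657 = 831 − 2ξ, giving ξ = 87 kmol.
Outlet amounts (n = n₀ + ν ξ):
  F: 298 − 1(87) = 211
  E: 831 − 2(87) = 657
  G: 0 + 1(87) = 87
  D: 0 + 1(87) = 87
Total out = 211 + 657 + 87 + 87 = 1042 kmol.

1040 kmol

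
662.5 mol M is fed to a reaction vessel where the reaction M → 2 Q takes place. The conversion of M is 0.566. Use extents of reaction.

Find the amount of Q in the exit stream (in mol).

M reacted = 0.566 × 662.5 = 375 mol; ν_M = −1, so ξ = 375/1 = 375 mol.
Outlet amounts (n = n₀ + ν ξ):
  M: 662.5 − 1(375) = 287.5
  Q: 0 + 2(375) = 749.9

750 mol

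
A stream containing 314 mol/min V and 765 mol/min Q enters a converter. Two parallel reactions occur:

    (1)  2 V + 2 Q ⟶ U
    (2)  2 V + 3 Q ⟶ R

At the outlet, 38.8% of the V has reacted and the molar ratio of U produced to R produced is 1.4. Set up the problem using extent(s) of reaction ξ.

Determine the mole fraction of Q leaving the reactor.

Conversion of V: V consumed = 0.388 × 314 = 121.8 mol/min = 2ξ₁ + 2ξ₂.
Selectivity: 1ξ₁ / (1ξ₂) = 1.4 → ξ₁ = 1.4 ξ₂.
Substitute: (2·1.4 + 2) ξ₂ = 121.8 → ξ₂ = 25.38 mol/min, ξ₁ = 35.53 mol/min.
Outlet amounts (n = n₀ + Σ ν·ξ):
  V: 314 − 2(35.53) − 2(25.38) = 192.2
  Q: 765 − 2(35.53) − 3(25.38) = 617.8
  U: 0 + 1(35.53) = 35.53
  R: 0 + 1(25.38) = 25.38
Total out = 870.9 mol/min; y_Q = 617.8 / 870.9 = 0.7094.

0.709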